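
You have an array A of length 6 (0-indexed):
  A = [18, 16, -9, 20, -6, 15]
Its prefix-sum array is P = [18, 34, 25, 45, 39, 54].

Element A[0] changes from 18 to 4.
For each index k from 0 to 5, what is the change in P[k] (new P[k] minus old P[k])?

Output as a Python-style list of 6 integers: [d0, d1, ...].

Element change: A[0] 18 -> 4, delta = -14
For k < 0: P[k] unchanged, delta_P[k] = 0
For k >= 0: P[k] shifts by exactly -14
Delta array: [-14, -14, -14, -14, -14, -14]

Answer: [-14, -14, -14, -14, -14, -14]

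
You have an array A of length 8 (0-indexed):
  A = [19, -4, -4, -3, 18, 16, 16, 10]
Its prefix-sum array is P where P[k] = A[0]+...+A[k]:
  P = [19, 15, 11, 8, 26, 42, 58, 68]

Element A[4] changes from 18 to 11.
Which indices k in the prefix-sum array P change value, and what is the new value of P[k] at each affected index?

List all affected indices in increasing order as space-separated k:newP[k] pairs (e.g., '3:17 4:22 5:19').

Answer: 4:19 5:35 6:51 7:61

Derivation:
P[k] = A[0] + ... + A[k]
P[k] includes A[4] iff k >= 4
Affected indices: 4, 5, ..., 7; delta = -7
  P[4]: 26 + -7 = 19
  P[5]: 42 + -7 = 35
  P[6]: 58 + -7 = 51
  P[7]: 68 + -7 = 61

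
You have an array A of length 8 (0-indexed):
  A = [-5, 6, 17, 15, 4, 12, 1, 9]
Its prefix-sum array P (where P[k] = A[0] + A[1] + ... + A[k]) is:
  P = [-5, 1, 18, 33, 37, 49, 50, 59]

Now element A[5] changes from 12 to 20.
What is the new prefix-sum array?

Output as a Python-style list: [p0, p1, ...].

Answer: [-5, 1, 18, 33, 37, 57, 58, 67]

Derivation:
Change: A[5] 12 -> 20, delta = 8
P[k] for k < 5: unchanged (A[5] not included)
P[k] for k >= 5: shift by delta = 8
  P[0] = -5 + 0 = -5
  P[1] = 1 + 0 = 1
  P[2] = 18 + 0 = 18
  P[3] = 33 + 0 = 33
  P[4] = 37 + 0 = 37
  P[5] = 49 + 8 = 57
  P[6] = 50 + 8 = 58
  P[7] = 59 + 8 = 67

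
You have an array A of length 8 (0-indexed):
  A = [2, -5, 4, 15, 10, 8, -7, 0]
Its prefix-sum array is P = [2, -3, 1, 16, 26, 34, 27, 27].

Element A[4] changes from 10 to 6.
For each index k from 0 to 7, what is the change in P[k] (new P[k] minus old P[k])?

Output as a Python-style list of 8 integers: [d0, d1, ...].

Element change: A[4] 10 -> 6, delta = -4
For k < 4: P[k] unchanged, delta_P[k] = 0
For k >= 4: P[k] shifts by exactly -4
Delta array: [0, 0, 0, 0, -4, -4, -4, -4]

Answer: [0, 0, 0, 0, -4, -4, -4, -4]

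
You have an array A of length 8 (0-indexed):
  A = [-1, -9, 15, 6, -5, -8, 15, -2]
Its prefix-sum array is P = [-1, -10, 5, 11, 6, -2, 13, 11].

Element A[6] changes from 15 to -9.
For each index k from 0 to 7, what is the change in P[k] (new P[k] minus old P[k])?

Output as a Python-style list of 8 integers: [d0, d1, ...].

Answer: [0, 0, 0, 0, 0, 0, -24, -24]

Derivation:
Element change: A[6] 15 -> -9, delta = -24
For k < 6: P[k] unchanged, delta_P[k] = 0
For k >= 6: P[k] shifts by exactly -24
Delta array: [0, 0, 0, 0, 0, 0, -24, -24]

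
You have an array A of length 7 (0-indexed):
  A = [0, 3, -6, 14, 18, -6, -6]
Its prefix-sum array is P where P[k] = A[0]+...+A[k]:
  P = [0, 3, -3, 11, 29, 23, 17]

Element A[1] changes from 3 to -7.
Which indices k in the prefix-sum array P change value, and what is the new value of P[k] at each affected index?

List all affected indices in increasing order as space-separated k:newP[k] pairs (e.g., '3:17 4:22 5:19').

Answer: 1:-7 2:-13 3:1 4:19 5:13 6:7

Derivation:
P[k] = A[0] + ... + A[k]
P[k] includes A[1] iff k >= 1
Affected indices: 1, 2, ..., 6; delta = -10
  P[1]: 3 + -10 = -7
  P[2]: -3 + -10 = -13
  P[3]: 11 + -10 = 1
  P[4]: 29 + -10 = 19
  P[5]: 23 + -10 = 13
  P[6]: 17 + -10 = 7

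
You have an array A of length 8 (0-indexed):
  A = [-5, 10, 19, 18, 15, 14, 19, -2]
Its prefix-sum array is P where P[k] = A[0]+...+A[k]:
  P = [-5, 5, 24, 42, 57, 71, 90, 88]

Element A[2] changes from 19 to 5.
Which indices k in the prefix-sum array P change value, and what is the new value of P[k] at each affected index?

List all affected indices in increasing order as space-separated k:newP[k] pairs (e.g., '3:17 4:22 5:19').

P[k] = A[0] + ... + A[k]
P[k] includes A[2] iff k >= 2
Affected indices: 2, 3, ..., 7; delta = -14
  P[2]: 24 + -14 = 10
  P[3]: 42 + -14 = 28
  P[4]: 57 + -14 = 43
  P[5]: 71 + -14 = 57
  P[6]: 90 + -14 = 76
  P[7]: 88 + -14 = 74

Answer: 2:10 3:28 4:43 5:57 6:76 7:74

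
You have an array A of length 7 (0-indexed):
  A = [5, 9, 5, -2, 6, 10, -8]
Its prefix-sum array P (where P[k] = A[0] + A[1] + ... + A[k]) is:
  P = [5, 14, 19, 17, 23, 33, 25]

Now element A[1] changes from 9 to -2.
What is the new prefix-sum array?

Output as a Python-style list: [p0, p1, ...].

Answer: [5, 3, 8, 6, 12, 22, 14]

Derivation:
Change: A[1] 9 -> -2, delta = -11
P[k] for k < 1: unchanged (A[1] not included)
P[k] for k >= 1: shift by delta = -11
  P[0] = 5 + 0 = 5
  P[1] = 14 + -11 = 3
  P[2] = 19 + -11 = 8
  P[3] = 17 + -11 = 6
  P[4] = 23 + -11 = 12
  P[5] = 33 + -11 = 22
  P[6] = 25 + -11 = 14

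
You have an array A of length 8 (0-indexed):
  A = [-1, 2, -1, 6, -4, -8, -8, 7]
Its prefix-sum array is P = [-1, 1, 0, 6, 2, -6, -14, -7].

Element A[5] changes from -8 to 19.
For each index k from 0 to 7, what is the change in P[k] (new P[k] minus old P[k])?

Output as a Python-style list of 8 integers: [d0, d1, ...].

Element change: A[5] -8 -> 19, delta = 27
For k < 5: P[k] unchanged, delta_P[k] = 0
For k >= 5: P[k] shifts by exactly 27
Delta array: [0, 0, 0, 0, 0, 27, 27, 27]

Answer: [0, 0, 0, 0, 0, 27, 27, 27]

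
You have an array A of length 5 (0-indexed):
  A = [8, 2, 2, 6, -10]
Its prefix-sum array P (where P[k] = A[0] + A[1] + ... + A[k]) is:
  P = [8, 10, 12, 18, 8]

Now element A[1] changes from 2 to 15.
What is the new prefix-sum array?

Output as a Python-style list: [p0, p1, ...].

Answer: [8, 23, 25, 31, 21]

Derivation:
Change: A[1] 2 -> 15, delta = 13
P[k] for k < 1: unchanged (A[1] not included)
P[k] for k >= 1: shift by delta = 13
  P[0] = 8 + 0 = 8
  P[1] = 10 + 13 = 23
  P[2] = 12 + 13 = 25
  P[3] = 18 + 13 = 31
  P[4] = 8 + 13 = 21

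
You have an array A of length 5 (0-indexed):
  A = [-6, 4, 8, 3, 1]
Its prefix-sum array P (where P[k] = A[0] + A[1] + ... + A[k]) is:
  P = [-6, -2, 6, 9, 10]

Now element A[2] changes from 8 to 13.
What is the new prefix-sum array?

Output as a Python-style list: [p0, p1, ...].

Change: A[2] 8 -> 13, delta = 5
P[k] for k < 2: unchanged (A[2] not included)
P[k] for k >= 2: shift by delta = 5
  P[0] = -6 + 0 = -6
  P[1] = -2 + 0 = -2
  P[2] = 6 + 5 = 11
  P[3] = 9 + 5 = 14
  P[4] = 10 + 5 = 15

Answer: [-6, -2, 11, 14, 15]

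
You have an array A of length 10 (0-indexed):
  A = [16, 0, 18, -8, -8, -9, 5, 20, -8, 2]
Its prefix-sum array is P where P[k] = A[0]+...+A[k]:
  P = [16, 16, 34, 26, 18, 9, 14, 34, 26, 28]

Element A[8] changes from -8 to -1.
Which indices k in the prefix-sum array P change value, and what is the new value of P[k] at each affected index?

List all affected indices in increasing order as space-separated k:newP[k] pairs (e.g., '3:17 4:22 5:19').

Answer: 8:33 9:35

Derivation:
P[k] = A[0] + ... + A[k]
P[k] includes A[8] iff k >= 8
Affected indices: 8, 9, ..., 9; delta = 7
  P[8]: 26 + 7 = 33
  P[9]: 28 + 7 = 35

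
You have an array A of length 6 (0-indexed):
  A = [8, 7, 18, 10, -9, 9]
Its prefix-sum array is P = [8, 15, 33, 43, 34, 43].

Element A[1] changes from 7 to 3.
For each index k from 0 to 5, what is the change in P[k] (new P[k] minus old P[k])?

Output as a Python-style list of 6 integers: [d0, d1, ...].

Element change: A[1] 7 -> 3, delta = -4
For k < 1: P[k] unchanged, delta_P[k] = 0
For k >= 1: P[k] shifts by exactly -4
Delta array: [0, -4, -4, -4, -4, -4]

Answer: [0, -4, -4, -4, -4, -4]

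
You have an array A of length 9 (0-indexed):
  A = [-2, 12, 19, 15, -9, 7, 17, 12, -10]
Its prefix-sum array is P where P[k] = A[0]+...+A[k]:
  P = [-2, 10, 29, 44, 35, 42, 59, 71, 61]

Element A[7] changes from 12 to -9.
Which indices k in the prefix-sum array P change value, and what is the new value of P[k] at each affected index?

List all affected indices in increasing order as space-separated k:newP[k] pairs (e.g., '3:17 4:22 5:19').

Answer: 7:50 8:40

Derivation:
P[k] = A[0] + ... + A[k]
P[k] includes A[7] iff k >= 7
Affected indices: 7, 8, ..., 8; delta = -21
  P[7]: 71 + -21 = 50
  P[8]: 61 + -21 = 40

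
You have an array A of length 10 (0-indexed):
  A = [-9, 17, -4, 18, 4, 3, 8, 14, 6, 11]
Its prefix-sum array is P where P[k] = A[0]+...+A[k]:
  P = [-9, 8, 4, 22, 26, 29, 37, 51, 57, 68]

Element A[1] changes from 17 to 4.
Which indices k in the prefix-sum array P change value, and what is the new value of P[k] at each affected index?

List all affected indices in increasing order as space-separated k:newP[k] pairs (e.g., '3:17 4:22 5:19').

P[k] = A[0] + ... + A[k]
P[k] includes A[1] iff k >= 1
Affected indices: 1, 2, ..., 9; delta = -13
  P[1]: 8 + -13 = -5
  P[2]: 4 + -13 = -9
  P[3]: 22 + -13 = 9
  P[4]: 26 + -13 = 13
  P[5]: 29 + -13 = 16
  P[6]: 37 + -13 = 24
  P[7]: 51 + -13 = 38
  P[8]: 57 + -13 = 44
  P[9]: 68 + -13 = 55

Answer: 1:-5 2:-9 3:9 4:13 5:16 6:24 7:38 8:44 9:55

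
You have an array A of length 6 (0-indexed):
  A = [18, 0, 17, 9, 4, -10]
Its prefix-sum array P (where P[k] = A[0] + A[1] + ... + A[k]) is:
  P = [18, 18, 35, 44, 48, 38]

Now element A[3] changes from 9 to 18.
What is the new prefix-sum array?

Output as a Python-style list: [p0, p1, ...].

Change: A[3] 9 -> 18, delta = 9
P[k] for k < 3: unchanged (A[3] not included)
P[k] for k >= 3: shift by delta = 9
  P[0] = 18 + 0 = 18
  P[1] = 18 + 0 = 18
  P[2] = 35 + 0 = 35
  P[3] = 44 + 9 = 53
  P[4] = 48 + 9 = 57
  P[5] = 38 + 9 = 47

Answer: [18, 18, 35, 53, 57, 47]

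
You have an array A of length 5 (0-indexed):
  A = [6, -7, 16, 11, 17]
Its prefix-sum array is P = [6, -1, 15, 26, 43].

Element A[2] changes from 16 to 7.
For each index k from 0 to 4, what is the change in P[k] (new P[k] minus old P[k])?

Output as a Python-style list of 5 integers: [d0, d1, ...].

Answer: [0, 0, -9, -9, -9]

Derivation:
Element change: A[2] 16 -> 7, delta = -9
For k < 2: P[k] unchanged, delta_P[k] = 0
For k >= 2: P[k] shifts by exactly -9
Delta array: [0, 0, -9, -9, -9]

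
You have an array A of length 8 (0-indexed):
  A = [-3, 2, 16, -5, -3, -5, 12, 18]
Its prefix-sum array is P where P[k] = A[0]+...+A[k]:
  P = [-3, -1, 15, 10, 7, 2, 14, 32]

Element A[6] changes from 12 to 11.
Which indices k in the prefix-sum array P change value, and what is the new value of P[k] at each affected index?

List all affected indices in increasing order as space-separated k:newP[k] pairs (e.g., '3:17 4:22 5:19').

P[k] = A[0] + ... + A[k]
P[k] includes A[6] iff k >= 6
Affected indices: 6, 7, ..., 7; delta = -1
  P[6]: 14 + -1 = 13
  P[7]: 32 + -1 = 31

Answer: 6:13 7:31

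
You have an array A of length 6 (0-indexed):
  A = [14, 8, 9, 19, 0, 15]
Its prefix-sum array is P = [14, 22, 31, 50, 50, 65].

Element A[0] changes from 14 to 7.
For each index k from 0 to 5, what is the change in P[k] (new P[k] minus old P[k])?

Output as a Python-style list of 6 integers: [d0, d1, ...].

Answer: [-7, -7, -7, -7, -7, -7]

Derivation:
Element change: A[0] 14 -> 7, delta = -7
For k < 0: P[k] unchanged, delta_P[k] = 0
For k >= 0: P[k] shifts by exactly -7
Delta array: [-7, -7, -7, -7, -7, -7]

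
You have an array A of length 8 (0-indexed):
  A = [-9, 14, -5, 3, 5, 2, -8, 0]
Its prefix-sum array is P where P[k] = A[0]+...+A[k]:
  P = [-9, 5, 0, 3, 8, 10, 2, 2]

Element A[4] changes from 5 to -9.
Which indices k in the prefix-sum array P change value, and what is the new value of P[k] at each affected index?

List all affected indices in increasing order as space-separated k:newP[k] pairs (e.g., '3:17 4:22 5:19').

P[k] = A[0] + ... + A[k]
P[k] includes A[4] iff k >= 4
Affected indices: 4, 5, ..., 7; delta = -14
  P[4]: 8 + -14 = -6
  P[5]: 10 + -14 = -4
  P[6]: 2 + -14 = -12
  P[7]: 2 + -14 = -12

Answer: 4:-6 5:-4 6:-12 7:-12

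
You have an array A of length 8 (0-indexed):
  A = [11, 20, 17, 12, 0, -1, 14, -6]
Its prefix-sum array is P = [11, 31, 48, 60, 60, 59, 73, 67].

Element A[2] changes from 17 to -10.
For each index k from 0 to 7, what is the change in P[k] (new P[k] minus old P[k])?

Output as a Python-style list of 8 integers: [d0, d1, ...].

Element change: A[2] 17 -> -10, delta = -27
For k < 2: P[k] unchanged, delta_P[k] = 0
For k >= 2: P[k] shifts by exactly -27
Delta array: [0, 0, -27, -27, -27, -27, -27, -27]

Answer: [0, 0, -27, -27, -27, -27, -27, -27]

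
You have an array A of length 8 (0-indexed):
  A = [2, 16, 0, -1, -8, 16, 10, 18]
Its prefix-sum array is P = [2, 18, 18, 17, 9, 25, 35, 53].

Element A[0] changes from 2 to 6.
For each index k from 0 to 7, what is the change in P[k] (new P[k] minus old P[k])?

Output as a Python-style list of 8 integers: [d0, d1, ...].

Answer: [4, 4, 4, 4, 4, 4, 4, 4]

Derivation:
Element change: A[0] 2 -> 6, delta = 4
For k < 0: P[k] unchanged, delta_P[k] = 0
For k >= 0: P[k] shifts by exactly 4
Delta array: [4, 4, 4, 4, 4, 4, 4, 4]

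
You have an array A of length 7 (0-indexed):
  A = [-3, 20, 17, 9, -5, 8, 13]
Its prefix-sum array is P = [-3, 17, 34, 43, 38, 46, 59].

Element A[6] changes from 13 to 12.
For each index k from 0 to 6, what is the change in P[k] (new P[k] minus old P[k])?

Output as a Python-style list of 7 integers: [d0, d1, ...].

Answer: [0, 0, 0, 0, 0, 0, -1]

Derivation:
Element change: A[6] 13 -> 12, delta = -1
For k < 6: P[k] unchanged, delta_P[k] = 0
For k >= 6: P[k] shifts by exactly -1
Delta array: [0, 0, 0, 0, 0, 0, -1]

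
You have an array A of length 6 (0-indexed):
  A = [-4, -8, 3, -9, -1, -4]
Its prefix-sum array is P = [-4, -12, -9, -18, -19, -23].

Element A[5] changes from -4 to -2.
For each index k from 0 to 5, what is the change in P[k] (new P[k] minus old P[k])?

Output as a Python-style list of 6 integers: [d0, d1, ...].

Answer: [0, 0, 0, 0, 0, 2]

Derivation:
Element change: A[5] -4 -> -2, delta = 2
For k < 5: P[k] unchanged, delta_P[k] = 0
For k >= 5: P[k] shifts by exactly 2
Delta array: [0, 0, 0, 0, 0, 2]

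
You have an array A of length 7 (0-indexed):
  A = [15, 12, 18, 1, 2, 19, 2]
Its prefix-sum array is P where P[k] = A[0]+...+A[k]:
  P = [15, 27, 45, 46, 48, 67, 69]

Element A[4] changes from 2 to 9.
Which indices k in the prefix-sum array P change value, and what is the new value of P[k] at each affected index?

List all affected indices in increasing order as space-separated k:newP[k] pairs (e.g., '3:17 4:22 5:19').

P[k] = A[0] + ... + A[k]
P[k] includes A[4] iff k >= 4
Affected indices: 4, 5, ..., 6; delta = 7
  P[4]: 48 + 7 = 55
  P[5]: 67 + 7 = 74
  P[6]: 69 + 7 = 76

Answer: 4:55 5:74 6:76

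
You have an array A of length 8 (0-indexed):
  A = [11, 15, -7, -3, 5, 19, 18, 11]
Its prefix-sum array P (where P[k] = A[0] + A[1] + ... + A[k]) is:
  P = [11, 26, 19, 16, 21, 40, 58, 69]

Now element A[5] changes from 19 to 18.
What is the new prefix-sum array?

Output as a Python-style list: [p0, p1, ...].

Answer: [11, 26, 19, 16, 21, 39, 57, 68]

Derivation:
Change: A[5] 19 -> 18, delta = -1
P[k] for k < 5: unchanged (A[5] not included)
P[k] for k >= 5: shift by delta = -1
  P[0] = 11 + 0 = 11
  P[1] = 26 + 0 = 26
  P[2] = 19 + 0 = 19
  P[3] = 16 + 0 = 16
  P[4] = 21 + 0 = 21
  P[5] = 40 + -1 = 39
  P[6] = 58 + -1 = 57
  P[7] = 69 + -1 = 68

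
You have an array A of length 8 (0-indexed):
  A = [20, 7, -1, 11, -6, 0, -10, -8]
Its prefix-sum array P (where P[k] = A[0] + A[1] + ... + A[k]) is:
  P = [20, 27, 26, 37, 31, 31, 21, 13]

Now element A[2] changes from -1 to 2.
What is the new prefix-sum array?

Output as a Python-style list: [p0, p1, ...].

Change: A[2] -1 -> 2, delta = 3
P[k] for k < 2: unchanged (A[2] not included)
P[k] for k >= 2: shift by delta = 3
  P[0] = 20 + 0 = 20
  P[1] = 27 + 0 = 27
  P[2] = 26 + 3 = 29
  P[3] = 37 + 3 = 40
  P[4] = 31 + 3 = 34
  P[5] = 31 + 3 = 34
  P[6] = 21 + 3 = 24
  P[7] = 13 + 3 = 16

Answer: [20, 27, 29, 40, 34, 34, 24, 16]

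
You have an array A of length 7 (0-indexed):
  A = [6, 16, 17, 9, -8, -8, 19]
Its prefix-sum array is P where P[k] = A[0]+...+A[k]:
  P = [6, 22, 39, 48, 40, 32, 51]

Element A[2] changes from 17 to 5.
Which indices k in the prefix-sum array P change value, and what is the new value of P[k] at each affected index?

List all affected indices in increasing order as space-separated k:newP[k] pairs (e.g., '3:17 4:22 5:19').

P[k] = A[0] + ... + A[k]
P[k] includes A[2] iff k >= 2
Affected indices: 2, 3, ..., 6; delta = -12
  P[2]: 39 + -12 = 27
  P[3]: 48 + -12 = 36
  P[4]: 40 + -12 = 28
  P[5]: 32 + -12 = 20
  P[6]: 51 + -12 = 39

Answer: 2:27 3:36 4:28 5:20 6:39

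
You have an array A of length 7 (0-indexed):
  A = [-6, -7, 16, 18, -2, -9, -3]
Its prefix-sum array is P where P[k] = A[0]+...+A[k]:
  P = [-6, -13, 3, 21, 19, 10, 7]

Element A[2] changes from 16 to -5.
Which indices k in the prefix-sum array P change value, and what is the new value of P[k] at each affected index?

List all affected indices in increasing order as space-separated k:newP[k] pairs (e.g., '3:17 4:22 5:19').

P[k] = A[0] + ... + A[k]
P[k] includes A[2] iff k >= 2
Affected indices: 2, 3, ..., 6; delta = -21
  P[2]: 3 + -21 = -18
  P[3]: 21 + -21 = 0
  P[4]: 19 + -21 = -2
  P[5]: 10 + -21 = -11
  P[6]: 7 + -21 = -14

Answer: 2:-18 3:0 4:-2 5:-11 6:-14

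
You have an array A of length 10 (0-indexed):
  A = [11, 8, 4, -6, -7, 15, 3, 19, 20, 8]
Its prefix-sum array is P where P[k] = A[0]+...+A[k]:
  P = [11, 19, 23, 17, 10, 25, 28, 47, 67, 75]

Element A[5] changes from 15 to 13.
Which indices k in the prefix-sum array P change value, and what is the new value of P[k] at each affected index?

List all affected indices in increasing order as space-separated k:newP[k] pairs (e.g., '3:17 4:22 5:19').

Answer: 5:23 6:26 7:45 8:65 9:73

Derivation:
P[k] = A[0] + ... + A[k]
P[k] includes A[5] iff k >= 5
Affected indices: 5, 6, ..., 9; delta = -2
  P[5]: 25 + -2 = 23
  P[6]: 28 + -2 = 26
  P[7]: 47 + -2 = 45
  P[8]: 67 + -2 = 65
  P[9]: 75 + -2 = 73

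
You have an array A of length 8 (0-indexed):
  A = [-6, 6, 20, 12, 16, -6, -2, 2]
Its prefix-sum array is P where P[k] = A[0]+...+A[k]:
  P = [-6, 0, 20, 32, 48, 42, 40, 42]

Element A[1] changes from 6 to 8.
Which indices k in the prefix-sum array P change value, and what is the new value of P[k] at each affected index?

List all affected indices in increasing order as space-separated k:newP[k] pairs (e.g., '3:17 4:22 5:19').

Answer: 1:2 2:22 3:34 4:50 5:44 6:42 7:44

Derivation:
P[k] = A[0] + ... + A[k]
P[k] includes A[1] iff k >= 1
Affected indices: 1, 2, ..., 7; delta = 2
  P[1]: 0 + 2 = 2
  P[2]: 20 + 2 = 22
  P[3]: 32 + 2 = 34
  P[4]: 48 + 2 = 50
  P[5]: 42 + 2 = 44
  P[6]: 40 + 2 = 42
  P[7]: 42 + 2 = 44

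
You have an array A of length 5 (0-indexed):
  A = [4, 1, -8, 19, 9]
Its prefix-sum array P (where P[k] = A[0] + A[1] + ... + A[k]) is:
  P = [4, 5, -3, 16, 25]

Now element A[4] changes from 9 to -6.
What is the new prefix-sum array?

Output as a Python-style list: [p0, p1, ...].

Answer: [4, 5, -3, 16, 10]

Derivation:
Change: A[4] 9 -> -6, delta = -15
P[k] for k < 4: unchanged (A[4] not included)
P[k] for k >= 4: shift by delta = -15
  P[0] = 4 + 0 = 4
  P[1] = 5 + 0 = 5
  P[2] = -3 + 0 = -3
  P[3] = 16 + 0 = 16
  P[4] = 25 + -15 = 10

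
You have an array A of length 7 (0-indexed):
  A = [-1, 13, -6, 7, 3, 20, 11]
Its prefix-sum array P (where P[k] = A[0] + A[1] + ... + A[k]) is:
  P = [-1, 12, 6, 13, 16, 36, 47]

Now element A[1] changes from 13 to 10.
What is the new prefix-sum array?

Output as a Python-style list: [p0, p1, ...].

Change: A[1] 13 -> 10, delta = -3
P[k] for k < 1: unchanged (A[1] not included)
P[k] for k >= 1: shift by delta = -3
  P[0] = -1 + 0 = -1
  P[1] = 12 + -3 = 9
  P[2] = 6 + -3 = 3
  P[3] = 13 + -3 = 10
  P[4] = 16 + -3 = 13
  P[5] = 36 + -3 = 33
  P[6] = 47 + -3 = 44

Answer: [-1, 9, 3, 10, 13, 33, 44]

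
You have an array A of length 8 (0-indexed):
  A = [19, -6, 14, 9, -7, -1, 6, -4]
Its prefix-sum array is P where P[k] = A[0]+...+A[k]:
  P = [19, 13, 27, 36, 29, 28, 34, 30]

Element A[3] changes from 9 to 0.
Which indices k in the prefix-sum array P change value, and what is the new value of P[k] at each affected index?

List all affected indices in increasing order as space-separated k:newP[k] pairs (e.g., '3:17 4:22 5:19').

Answer: 3:27 4:20 5:19 6:25 7:21

Derivation:
P[k] = A[0] + ... + A[k]
P[k] includes A[3] iff k >= 3
Affected indices: 3, 4, ..., 7; delta = -9
  P[3]: 36 + -9 = 27
  P[4]: 29 + -9 = 20
  P[5]: 28 + -9 = 19
  P[6]: 34 + -9 = 25
  P[7]: 30 + -9 = 21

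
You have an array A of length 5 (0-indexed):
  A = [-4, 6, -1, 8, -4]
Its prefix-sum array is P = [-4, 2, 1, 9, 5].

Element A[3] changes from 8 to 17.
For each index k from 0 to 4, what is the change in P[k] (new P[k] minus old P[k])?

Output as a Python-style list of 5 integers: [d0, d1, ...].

Answer: [0, 0, 0, 9, 9]

Derivation:
Element change: A[3] 8 -> 17, delta = 9
For k < 3: P[k] unchanged, delta_P[k] = 0
For k >= 3: P[k] shifts by exactly 9
Delta array: [0, 0, 0, 9, 9]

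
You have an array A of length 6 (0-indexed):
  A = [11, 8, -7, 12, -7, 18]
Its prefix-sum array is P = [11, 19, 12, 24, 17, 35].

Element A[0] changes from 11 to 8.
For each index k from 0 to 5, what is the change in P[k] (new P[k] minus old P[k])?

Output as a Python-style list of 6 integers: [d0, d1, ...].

Answer: [-3, -3, -3, -3, -3, -3]

Derivation:
Element change: A[0] 11 -> 8, delta = -3
For k < 0: P[k] unchanged, delta_P[k] = 0
For k >= 0: P[k] shifts by exactly -3
Delta array: [-3, -3, -3, -3, -3, -3]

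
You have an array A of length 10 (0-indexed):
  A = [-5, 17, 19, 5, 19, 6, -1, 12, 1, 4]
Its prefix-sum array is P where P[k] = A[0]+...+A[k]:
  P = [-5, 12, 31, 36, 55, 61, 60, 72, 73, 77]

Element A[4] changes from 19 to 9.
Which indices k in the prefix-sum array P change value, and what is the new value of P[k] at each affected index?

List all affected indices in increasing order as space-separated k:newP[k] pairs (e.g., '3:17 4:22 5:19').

Answer: 4:45 5:51 6:50 7:62 8:63 9:67

Derivation:
P[k] = A[0] + ... + A[k]
P[k] includes A[4] iff k >= 4
Affected indices: 4, 5, ..., 9; delta = -10
  P[4]: 55 + -10 = 45
  P[5]: 61 + -10 = 51
  P[6]: 60 + -10 = 50
  P[7]: 72 + -10 = 62
  P[8]: 73 + -10 = 63
  P[9]: 77 + -10 = 67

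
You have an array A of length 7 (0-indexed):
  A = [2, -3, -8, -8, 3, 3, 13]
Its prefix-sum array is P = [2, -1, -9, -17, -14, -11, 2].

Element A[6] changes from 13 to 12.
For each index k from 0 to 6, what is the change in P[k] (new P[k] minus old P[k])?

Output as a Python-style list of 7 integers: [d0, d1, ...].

Element change: A[6] 13 -> 12, delta = -1
For k < 6: P[k] unchanged, delta_P[k] = 0
For k >= 6: P[k] shifts by exactly -1
Delta array: [0, 0, 0, 0, 0, 0, -1]

Answer: [0, 0, 0, 0, 0, 0, -1]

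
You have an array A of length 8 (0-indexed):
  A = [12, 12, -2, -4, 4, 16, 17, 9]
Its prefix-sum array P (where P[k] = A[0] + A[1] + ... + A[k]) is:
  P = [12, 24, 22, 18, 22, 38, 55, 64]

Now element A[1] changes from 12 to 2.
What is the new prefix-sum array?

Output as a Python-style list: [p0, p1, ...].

Answer: [12, 14, 12, 8, 12, 28, 45, 54]

Derivation:
Change: A[1] 12 -> 2, delta = -10
P[k] for k < 1: unchanged (A[1] not included)
P[k] for k >= 1: shift by delta = -10
  P[0] = 12 + 0 = 12
  P[1] = 24 + -10 = 14
  P[2] = 22 + -10 = 12
  P[3] = 18 + -10 = 8
  P[4] = 22 + -10 = 12
  P[5] = 38 + -10 = 28
  P[6] = 55 + -10 = 45
  P[7] = 64 + -10 = 54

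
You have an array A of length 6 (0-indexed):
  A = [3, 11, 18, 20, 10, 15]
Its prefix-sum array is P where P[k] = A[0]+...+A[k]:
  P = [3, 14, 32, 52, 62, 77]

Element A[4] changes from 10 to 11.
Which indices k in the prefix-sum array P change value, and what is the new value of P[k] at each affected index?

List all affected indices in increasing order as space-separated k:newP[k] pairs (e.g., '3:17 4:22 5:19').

P[k] = A[0] + ... + A[k]
P[k] includes A[4] iff k >= 4
Affected indices: 4, 5, ..., 5; delta = 1
  P[4]: 62 + 1 = 63
  P[5]: 77 + 1 = 78

Answer: 4:63 5:78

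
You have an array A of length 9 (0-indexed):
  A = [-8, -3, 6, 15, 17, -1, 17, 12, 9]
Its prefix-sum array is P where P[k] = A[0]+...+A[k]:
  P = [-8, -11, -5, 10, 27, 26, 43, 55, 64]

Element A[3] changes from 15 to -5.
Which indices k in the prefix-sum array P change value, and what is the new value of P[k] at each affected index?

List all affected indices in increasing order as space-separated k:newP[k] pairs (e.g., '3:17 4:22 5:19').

Answer: 3:-10 4:7 5:6 6:23 7:35 8:44

Derivation:
P[k] = A[0] + ... + A[k]
P[k] includes A[3] iff k >= 3
Affected indices: 3, 4, ..., 8; delta = -20
  P[3]: 10 + -20 = -10
  P[4]: 27 + -20 = 7
  P[5]: 26 + -20 = 6
  P[6]: 43 + -20 = 23
  P[7]: 55 + -20 = 35
  P[8]: 64 + -20 = 44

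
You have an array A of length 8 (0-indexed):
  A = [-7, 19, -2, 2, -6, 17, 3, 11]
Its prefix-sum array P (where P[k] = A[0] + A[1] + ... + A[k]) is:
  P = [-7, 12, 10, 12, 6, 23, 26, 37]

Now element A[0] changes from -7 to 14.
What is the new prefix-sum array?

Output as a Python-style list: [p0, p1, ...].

Change: A[0] -7 -> 14, delta = 21
P[k] for k < 0: unchanged (A[0] not included)
P[k] for k >= 0: shift by delta = 21
  P[0] = -7 + 21 = 14
  P[1] = 12 + 21 = 33
  P[2] = 10 + 21 = 31
  P[3] = 12 + 21 = 33
  P[4] = 6 + 21 = 27
  P[5] = 23 + 21 = 44
  P[6] = 26 + 21 = 47
  P[7] = 37 + 21 = 58

Answer: [14, 33, 31, 33, 27, 44, 47, 58]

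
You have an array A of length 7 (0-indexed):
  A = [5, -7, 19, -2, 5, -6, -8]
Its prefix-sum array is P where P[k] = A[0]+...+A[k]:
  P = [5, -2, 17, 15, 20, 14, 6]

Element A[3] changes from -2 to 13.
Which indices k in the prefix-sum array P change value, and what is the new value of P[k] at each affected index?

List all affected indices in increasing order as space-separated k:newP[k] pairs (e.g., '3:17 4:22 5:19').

Answer: 3:30 4:35 5:29 6:21

Derivation:
P[k] = A[0] + ... + A[k]
P[k] includes A[3] iff k >= 3
Affected indices: 3, 4, ..., 6; delta = 15
  P[3]: 15 + 15 = 30
  P[4]: 20 + 15 = 35
  P[5]: 14 + 15 = 29
  P[6]: 6 + 15 = 21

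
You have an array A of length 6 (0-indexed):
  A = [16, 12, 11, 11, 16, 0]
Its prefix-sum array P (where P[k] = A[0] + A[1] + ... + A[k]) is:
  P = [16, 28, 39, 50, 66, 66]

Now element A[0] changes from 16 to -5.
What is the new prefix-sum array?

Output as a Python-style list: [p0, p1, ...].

Change: A[0] 16 -> -5, delta = -21
P[k] for k < 0: unchanged (A[0] not included)
P[k] for k >= 0: shift by delta = -21
  P[0] = 16 + -21 = -5
  P[1] = 28 + -21 = 7
  P[2] = 39 + -21 = 18
  P[3] = 50 + -21 = 29
  P[4] = 66 + -21 = 45
  P[5] = 66 + -21 = 45

Answer: [-5, 7, 18, 29, 45, 45]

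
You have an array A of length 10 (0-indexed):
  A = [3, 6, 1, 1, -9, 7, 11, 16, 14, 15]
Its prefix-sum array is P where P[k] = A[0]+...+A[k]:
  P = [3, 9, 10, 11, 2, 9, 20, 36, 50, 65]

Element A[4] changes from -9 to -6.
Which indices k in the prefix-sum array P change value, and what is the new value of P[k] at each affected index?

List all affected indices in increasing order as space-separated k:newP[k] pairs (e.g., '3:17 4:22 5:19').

P[k] = A[0] + ... + A[k]
P[k] includes A[4] iff k >= 4
Affected indices: 4, 5, ..., 9; delta = 3
  P[4]: 2 + 3 = 5
  P[5]: 9 + 3 = 12
  P[6]: 20 + 3 = 23
  P[7]: 36 + 3 = 39
  P[8]: 50 + 3 = 53
  P[9]: 65 + 3 = 68

Answer: 4:5 5:12 6:23 7:39 8:53 9:68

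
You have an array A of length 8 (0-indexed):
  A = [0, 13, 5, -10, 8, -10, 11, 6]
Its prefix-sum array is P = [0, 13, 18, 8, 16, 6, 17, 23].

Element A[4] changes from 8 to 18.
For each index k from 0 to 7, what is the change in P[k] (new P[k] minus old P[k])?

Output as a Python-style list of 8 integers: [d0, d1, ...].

Answer: [0, 0, 0, 0, 10, 10, 10, 10]

Derivation:
Element change: A[4] 8 -> 18, delta = 10
For k < 4: P[k] unchanged, delta_P[k] = 0
For k >= 4: P[k] shifts by exactly 10
Delta array: [0, 0, 0, 0, 10, 10, 10, 10]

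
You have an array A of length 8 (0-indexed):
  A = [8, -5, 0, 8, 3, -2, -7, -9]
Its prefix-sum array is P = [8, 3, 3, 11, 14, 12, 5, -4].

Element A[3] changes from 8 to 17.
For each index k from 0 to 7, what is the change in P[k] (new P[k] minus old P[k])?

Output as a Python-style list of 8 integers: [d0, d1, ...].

Element change: A[3] 8 -> 17, delta = 9
For k < 3: P[k] unchanged, delta_P[k] = 0
For k >= 3: P[k] shifts by exactly 9
Delta array: [0, 0, 0, 9, 9, 9, 9, 9]

Answer: [0, 0, 0, 9, 9, 9, 9, 9]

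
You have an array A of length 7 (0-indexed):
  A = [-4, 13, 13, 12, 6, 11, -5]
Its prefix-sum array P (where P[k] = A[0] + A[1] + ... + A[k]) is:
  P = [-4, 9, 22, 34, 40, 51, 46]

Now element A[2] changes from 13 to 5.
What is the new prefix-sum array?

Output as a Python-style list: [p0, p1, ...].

Answer: [-4, 9, 14, 26, 32, 43, 38]

Derivation:
Change: A[2] 13 -> 5, delta = -8
P[k] for k < 2: unchanged (A[2] not included)
P[k] for k >= 2: shift by delta = -8
  P[0] = -4 + 0 = -4
  P[1] = 9 + 0 = 9
  P[2] = 22 + -8 = 14
  P[3] = 34 + -8 = 26
  P[4] = 40 + -8 = 32
  P[5] = 51 + -8 = 43
  P[6] = 46 + -8 = 38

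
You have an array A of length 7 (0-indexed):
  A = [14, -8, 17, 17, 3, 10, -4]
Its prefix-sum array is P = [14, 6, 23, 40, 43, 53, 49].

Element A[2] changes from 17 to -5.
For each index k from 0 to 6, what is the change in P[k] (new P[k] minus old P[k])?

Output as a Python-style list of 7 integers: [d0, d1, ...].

Answer: [0, 0, -22, -22, -22, -22, -22]

Derivation:
Element change: A[2] 17 -> -5, delta = -22
For k < 2: P[k] unchanged, delta_P[k] = 0
For k >= 2: P[k] shifts by exactly -22
Delta array: [0, 0, -22, -22, -22, -22, -22]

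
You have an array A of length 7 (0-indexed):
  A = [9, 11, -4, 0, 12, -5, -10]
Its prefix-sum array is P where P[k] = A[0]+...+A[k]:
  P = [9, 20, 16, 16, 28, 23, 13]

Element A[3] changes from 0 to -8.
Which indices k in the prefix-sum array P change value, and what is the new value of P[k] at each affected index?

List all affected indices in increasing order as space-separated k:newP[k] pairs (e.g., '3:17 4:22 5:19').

Answer: 3:8 4:20 5:15 6:5

Derivation:
P[k] = A[0] + ... + A[k]
P[k] includes A[3] iff k >= 3
Affected indices: 3, 4, ..., 6; delta = -8
  P[3]: 16 + -8 = 8
  P[4]: 28 + -8 = 20
  P[5]: 23 + -8 = 15
  P[6]: 13 + -8 = 5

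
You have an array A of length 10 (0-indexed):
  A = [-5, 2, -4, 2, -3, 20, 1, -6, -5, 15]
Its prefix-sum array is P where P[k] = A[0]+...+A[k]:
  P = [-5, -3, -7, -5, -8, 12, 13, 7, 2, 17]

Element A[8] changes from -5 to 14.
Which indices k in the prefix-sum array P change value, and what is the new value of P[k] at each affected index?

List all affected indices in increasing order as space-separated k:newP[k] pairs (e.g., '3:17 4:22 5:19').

Answer: 8:21 9:36

Derivation:
P[k] = A[0] + ... + A[k]
P[k] includes A[8] iff k >= 8
Affected indices: 8, 9, ..., 9; delta = 19
  P[8]: 2 + 19 = 21
  P[9]: 17 + 19 = 36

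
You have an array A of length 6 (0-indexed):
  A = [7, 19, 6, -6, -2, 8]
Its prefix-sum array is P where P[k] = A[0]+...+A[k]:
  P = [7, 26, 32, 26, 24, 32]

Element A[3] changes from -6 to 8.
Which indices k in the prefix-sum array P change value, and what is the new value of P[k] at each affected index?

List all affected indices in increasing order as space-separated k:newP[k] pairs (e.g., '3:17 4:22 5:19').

Answer: 3:40 4:38 5:46

Derivation:
P[k] = A[0] + ... + A[k]
P[k] includes A[3] iff k >= 3
Affected indices: 3, 4, ..., 5; delta = 14
  P[3]: 26 + 14 = 40
  P[4]: 24 + 14 = 38
  P[5]: 32 + 14 = 46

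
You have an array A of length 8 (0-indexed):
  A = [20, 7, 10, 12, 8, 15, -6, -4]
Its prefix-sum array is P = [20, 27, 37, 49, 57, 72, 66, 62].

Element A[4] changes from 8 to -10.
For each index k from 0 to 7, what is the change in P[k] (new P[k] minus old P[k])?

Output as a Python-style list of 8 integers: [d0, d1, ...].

Element change: A[4] 8 -> -10, delta = -18
For k < 4: P[k] unchanged, delta_P[k] = 0
For k >= 4: P[k] shifts by exactly -18
Delta array: [0, 0, 0, 0, -18, -18, -18, -18]

Answer: [0, 0, 0, 0, -18, -18, -18, -18]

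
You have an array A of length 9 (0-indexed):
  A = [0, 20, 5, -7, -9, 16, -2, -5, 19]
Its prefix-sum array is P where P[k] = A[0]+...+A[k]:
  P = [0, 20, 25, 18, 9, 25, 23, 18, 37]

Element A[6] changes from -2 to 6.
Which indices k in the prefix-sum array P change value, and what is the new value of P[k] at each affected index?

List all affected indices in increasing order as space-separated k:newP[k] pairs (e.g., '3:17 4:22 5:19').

Answer: 6:31 7:26 8:45

Derivation:
P[k] = A[0] + ... + A[k]
P[k] includes A[6] iff k >= 6
Affected indices: 6, 7, ..., 8; delta = 8
  P[6]: 23 + 8 = 31
  P[7]: 18 + 8 = 26
  P[8]: 37 + 8 = 45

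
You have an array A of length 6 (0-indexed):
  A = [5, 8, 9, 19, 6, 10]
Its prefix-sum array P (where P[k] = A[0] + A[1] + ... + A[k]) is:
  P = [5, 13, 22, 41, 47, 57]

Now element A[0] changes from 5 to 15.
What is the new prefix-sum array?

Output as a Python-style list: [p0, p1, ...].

Change: A[0] 5 -> 15, delta = 10
P[k] for k < 0: unchanged (A[0] not included)
P[k] for k >= 0: shift by delta = 10
  P[0] = 5 + 10 = 15
  P[1] = 13 + 10 = 23
  P[2] = 22 + 10 = 32
  P[3] = 41 + 10 = 51
  P[4] = 47 + 10 = 57
  P[5] = 57 + 10 = 67

Answer: [15, 23, 32, 51, 57, 67]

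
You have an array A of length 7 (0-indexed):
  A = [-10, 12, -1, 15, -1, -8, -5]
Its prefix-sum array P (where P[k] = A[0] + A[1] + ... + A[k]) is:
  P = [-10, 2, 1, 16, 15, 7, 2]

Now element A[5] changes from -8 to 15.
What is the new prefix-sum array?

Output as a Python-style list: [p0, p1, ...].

Answer: [-10, 2, 1, 16, 15, 30, 25]

Derivation:
Change: A[5] -8 -> 15, delta = 23
P[k] for k < 5: unchanged (A[5] not included)
P[k] for k >= 5: shift by delta = 23
  P[0] = -10 + 0 = -10
  P[1] = 2 + 0 = 2
  P[2] = 1 + 0 = 1
  P[3] = 16 + 0 = 16
  P[4] = 15 + 0 = 15
  P[5] = 7 + 23 = 30
  P[6] = 2 + 23 = 25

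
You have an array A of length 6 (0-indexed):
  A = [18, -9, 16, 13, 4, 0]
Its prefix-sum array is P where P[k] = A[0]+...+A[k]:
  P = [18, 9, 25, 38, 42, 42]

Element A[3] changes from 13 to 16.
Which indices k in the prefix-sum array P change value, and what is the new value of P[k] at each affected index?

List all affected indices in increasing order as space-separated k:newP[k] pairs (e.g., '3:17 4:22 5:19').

Answer: 3:41 4:45 5:45

Derivation:
P[k] = A[0] + ... + A[k]
P[k] includes A[3] iff k >= 3
Affected indices: 3, 4, ..., 5; delta = 3
  P[3]: 38 + 3 = 41
  P[4]: 42 + 3 = 45
  P[5]: 42 + 3 = 45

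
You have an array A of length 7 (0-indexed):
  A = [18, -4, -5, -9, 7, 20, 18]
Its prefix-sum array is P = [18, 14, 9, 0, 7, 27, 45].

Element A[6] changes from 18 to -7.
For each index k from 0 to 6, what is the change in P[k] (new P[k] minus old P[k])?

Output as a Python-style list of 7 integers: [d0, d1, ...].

Element change: A[6] 18 -> -7, delta = -25
For k < 6: P[k] unchanged, delta_P[k] = 0
For k >= 6: P[k] shifts by exactly -25
Delta array: [0, 0, 0, 0, 0, 0, -25]

Answer: [0, 0, 0, 0, 0, 0, -25]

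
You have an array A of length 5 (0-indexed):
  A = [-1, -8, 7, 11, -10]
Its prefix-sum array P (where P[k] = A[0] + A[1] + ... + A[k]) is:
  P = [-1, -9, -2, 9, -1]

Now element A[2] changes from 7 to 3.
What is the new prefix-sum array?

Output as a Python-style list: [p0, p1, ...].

Change: A[2] 7 -> 3, delta = -4
P[k] for k < 2: unchanged (A[2] not included)
P[k] for k >= 2: shift by delta = -4
  P[0] = -1 + 0 = -1
  P[1] = -9 + 0 = -9
  P[2] = -2 + -4 = -6
  P[3] = 9 + -4 = 5
  P[4] = -1 + -4 = -5

Answer: [-1, -9, -6, 5, -5]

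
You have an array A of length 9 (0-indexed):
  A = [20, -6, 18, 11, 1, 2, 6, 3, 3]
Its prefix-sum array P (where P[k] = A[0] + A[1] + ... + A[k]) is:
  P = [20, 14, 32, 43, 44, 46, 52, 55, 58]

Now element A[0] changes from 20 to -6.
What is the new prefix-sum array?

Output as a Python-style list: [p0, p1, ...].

Change: A[0] 20 -> -6, delta = -26
P[k] for k < 0: unchanged (A[0] not included)
P[k] for k >= 0: shift by delta = -26
  P[0] = 20 + -26 = -6
  P[1] = 14 + -26 = -12
  P[2] = 32 + -26 = 6
  P[3] = 43 + -26 = 17
  P[4] = 44 + -26 = 18
  P[5] = 46 + -26 = 20
  P[6] = 52 + -26 = 26
  P[7] = 55 + -26 = 29
  P[8] = 58 + -26 = 32

Answer: [-6, -12, 6, 17, 18, 20, 26, 29, 32]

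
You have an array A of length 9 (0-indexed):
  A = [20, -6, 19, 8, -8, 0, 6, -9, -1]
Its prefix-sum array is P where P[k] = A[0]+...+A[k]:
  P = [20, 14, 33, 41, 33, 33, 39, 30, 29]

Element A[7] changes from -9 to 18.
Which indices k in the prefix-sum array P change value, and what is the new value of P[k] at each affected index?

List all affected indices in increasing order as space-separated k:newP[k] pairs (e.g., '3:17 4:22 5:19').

P[k] = A[0] + ... + A[k]
P[k] includes A[7] iff k >= 7
Affected indices: 7, 8, ..., 8; delta = 27
  P[7]: 30 + 27 = 57
  P[8]: 29 + 27 = 56

Answer: 7:57 8:56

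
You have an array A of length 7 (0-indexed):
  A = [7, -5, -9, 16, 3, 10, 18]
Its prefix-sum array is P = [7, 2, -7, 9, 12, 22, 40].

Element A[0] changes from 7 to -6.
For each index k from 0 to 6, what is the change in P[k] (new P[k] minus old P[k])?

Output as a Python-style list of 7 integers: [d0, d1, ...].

Answer: [-13, -13, -13, -13, -13, -13, -13]

Derivation:
Element change: A[0] 7 -> -6, delta = -13
For k < 0: P[k] unchanged, delta_P[k] = 0
For k >= 0: P[k] shifts by exactly -13
Delta array: [-13, -13, -13, -13, -13, -13, -13]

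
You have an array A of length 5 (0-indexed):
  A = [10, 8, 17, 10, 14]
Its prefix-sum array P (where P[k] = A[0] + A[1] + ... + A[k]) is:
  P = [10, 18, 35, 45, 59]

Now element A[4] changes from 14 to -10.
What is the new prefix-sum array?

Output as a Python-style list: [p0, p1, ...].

Answer: [10, 18, 35, 45, 35]

Derivation:
Change: A[4] 14 -> -10, delta = -24
P[k] for k < 4: unchanged (A[4] not included)
P[k] for k >= 4: shift by delta = -24
  P[0] = 10 + 0 = 10
  P[1] = 18 + 0 = 18
  P[2] = 35 + 0 = 35
  P[3] = 45 + 0 = 45
  P[4] = 59 + -24 = 35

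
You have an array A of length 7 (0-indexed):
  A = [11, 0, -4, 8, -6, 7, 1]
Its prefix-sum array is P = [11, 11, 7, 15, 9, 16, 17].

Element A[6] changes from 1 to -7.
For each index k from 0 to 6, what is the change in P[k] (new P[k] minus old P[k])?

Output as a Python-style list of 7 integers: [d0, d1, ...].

Answer: [0, 0, 0, 0, 0, 0, -8]

Derivation:
Element change: A[6] 1 -> -7, delta = -8
For k < 6: P[k] unchanged, delta_P[k] = 0
For k >= 6: P[k] shifts by exactly -8
Delta array: [0, 0, 0, 0, 0, 0, -8]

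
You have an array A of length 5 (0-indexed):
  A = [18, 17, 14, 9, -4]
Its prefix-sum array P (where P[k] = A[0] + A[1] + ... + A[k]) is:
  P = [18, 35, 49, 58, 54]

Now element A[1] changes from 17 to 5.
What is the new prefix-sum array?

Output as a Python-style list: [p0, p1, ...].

Answer: [18, 23, 37, 46, 42]

Derivation:
Change: A[1] 17 -> 5, delta = -12
P[k] for k < 1: unchanged (A[1] not included)
P[k] for k >= 1: shift by delta = -12
  P[0] = 18 + 0 = 18
  P[1] = 35 + -12 = 23
  P[2] = 49 + -12 = 37
  P[3] = 58 + -12 = 46
  P[4] = 54 + -12 = 42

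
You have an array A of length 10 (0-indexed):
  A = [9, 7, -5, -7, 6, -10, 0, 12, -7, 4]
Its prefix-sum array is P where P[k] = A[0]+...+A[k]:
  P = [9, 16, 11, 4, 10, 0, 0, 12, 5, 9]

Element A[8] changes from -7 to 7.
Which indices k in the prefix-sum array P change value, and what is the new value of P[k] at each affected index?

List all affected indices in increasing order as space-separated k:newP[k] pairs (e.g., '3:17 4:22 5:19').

P[k] = A[0] + ... + A[k]
P[k] includes A[8] iff k >= 8
Affected indices: 8, 9, ..., 9; delta = 14
  P[8]: 5 + 14 = 19
  P[9]: 9 + 14 = 23

Answer: 8:19 9:23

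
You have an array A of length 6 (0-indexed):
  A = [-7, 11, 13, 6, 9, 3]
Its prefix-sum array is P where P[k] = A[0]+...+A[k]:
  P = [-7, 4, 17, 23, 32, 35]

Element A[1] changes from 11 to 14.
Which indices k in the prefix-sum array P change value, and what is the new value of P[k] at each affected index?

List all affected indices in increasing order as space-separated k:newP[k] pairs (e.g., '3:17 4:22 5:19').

Answer: 1:7 2:20 3:26 4:35 5:38

Derivation:
P[k] = A[0] + ... + A[k]
P[k] includes A[1] iff k >= 1
Affected indices: 1, 2, ..., 5; delta = 3
  P[1]: 4 + 3 = 7
  P[2]: 17 + 3 = 20
  P[3]: 23 + 3 = 26
  P[4]: 32 + 3 = 35
  P[5]: 35 + 3 = 38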